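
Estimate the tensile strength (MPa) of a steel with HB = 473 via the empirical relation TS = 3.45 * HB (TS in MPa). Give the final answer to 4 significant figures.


TS (MPa) = 3.45 * HB
TS = 3.45 * 473
TS = 1632 MPa


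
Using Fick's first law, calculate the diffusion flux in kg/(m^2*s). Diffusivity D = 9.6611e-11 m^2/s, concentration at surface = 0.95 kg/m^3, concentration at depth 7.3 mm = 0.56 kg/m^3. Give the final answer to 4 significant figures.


J = -D * (dC/dx) = D * (C1 - C2) / dx
J = 9.6611e-11 * (0.95 - 0.56) / 7.3e-03
J = 5.161e-09 kg/(m^2*s)


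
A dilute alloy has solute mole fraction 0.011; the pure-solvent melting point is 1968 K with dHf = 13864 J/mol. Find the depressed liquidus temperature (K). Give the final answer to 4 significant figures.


dT = R*Tm^2*x / dHf
dT = 8.314 * 1968^2 * 0.011 / 13864
dT = 25.5484 K
T_new = 1968 - 25.5484 = 1942 K


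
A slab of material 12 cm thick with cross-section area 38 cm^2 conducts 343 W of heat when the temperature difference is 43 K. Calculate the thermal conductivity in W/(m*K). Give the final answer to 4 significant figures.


k = Q*L / (A*dT)
L = 0.12 m, A = 3.8e-03 m^2
k = 343 * 0.12 / (3.8e-03 * 43)
k = 251.9 W/(m*K)


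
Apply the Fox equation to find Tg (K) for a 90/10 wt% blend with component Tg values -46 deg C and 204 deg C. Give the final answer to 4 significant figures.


1/Tg = w1/Tg1 + w2/Tg2 (in Kelvin)
Tg1 = 227.15 K, Tg2 = 477.15 K
1/Tg = 0.9/227.15 + 0.1/477.15
Tg = 239.7 K


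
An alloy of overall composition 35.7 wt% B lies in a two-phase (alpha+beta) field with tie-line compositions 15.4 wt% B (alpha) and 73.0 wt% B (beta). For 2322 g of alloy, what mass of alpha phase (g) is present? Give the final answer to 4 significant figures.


f_alpha = (C_beta - C0) / (C_beta - C_alpha)
f_alpha = (73.0 - 35.7) / (73.0 - 15.4) = 0.647569
m_alpha = f_alpha * m_total = 0.647569 * 2322 = 1504 g


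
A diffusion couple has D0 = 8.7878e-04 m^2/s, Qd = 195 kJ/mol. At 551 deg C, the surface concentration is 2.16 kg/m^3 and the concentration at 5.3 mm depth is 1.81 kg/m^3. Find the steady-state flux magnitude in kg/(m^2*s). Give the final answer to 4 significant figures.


Step 1: D = D0 * exp(-Qd/(R*T))
T = 551 + 273.15 = 824.15 K
D = 8.7878e-04 * exp(-195e3 / (8.314 * 824.15)) = 3.84e-16 m^2/s
Step 2: J = D * (C1 - C2) / dx
J = 3.84e-16 * (2.16 - 1.81) / 5.3e-03
J = 2.536e-14 kg/(m^2*s)


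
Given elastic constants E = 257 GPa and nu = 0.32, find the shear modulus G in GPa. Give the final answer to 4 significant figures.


G = E / (2*(1+nu))
G = 257 / (2*(1+0.32))
G = 97.35 GPa


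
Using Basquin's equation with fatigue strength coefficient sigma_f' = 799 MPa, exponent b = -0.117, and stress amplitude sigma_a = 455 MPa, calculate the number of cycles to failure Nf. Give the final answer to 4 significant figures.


sigma_a = sigma_f' * (2*Nf)^b
2*Nf = (sigma_a / sigma_f')^(1/b)
2*Nf = (455 / 799)^(1/-0.117)
2*Nf = 123.04
Nf = 61.52 cycles


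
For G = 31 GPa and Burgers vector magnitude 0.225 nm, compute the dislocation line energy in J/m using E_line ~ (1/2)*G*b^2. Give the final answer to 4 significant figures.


E = G*b^2/2
b = 0.225 nm = 2.25e-10 m
G = 31 GPa = 3.1e+10 Pa
E = 0.5 * 3.1e+10 * (2.25e-10)^2
E = 7.847e-10 J/m


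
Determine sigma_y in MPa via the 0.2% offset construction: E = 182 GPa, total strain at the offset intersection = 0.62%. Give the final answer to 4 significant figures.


Offset strain = 0.002
Elastic strain at yield = total_strain - offset = 6.2e-03 - 0.002 = 4.2e-03
sigma_y = E * elastic_strain = 182000 * 4.2e-03
sigma_y = 764.4 MPa


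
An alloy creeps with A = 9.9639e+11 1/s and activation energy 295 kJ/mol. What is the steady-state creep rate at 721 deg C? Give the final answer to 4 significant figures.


rate = A * exp(-Q / (R*T))
T = 721 + 273.15 = 994.15 K
rate = 9.9639e+11 * exp(-295e3 / (8.314 * 994.15))
rate = 3.148e-04 1/s


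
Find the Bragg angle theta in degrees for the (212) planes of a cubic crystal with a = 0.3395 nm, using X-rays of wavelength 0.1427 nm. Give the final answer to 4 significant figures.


d = a / sqrt(h^2+k^2+l^2)
d = 0.3395 / sqrt(9) = 0.113167 nm
lambda = 2*d*sin(theta)  =>  sin(theta) = lambda / (2*d)
sin(theta) = 0.1427 / (2 * 0.113167) = 0.630486
theta = 39.09 deg


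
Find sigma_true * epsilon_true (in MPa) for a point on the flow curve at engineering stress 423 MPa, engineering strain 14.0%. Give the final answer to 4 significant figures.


sigma_true = sigma_eng * (1 + epsilon_eng)
sigma_true = 423 * (1 + 0.14) = 482.22 MPa
epsilon_true = ln(1 + epsilon_eng)
epsilon_true = ln(1 + 0.14) = 0.131028
sigma_true * epsilon_true = 482.22 * 0.131028 = 63.18 MPa


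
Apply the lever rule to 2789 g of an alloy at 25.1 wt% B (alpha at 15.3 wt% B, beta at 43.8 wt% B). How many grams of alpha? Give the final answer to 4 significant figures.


f_alpha = (C_beta - C0) / (C_beta - C_alpha)
f_alpha = (43.8 - 25.1) / (43.8 - 15.3) = 0.65614
m_alpha = f_alpha * m_total = 0.65614 * 2789 = 1830 g


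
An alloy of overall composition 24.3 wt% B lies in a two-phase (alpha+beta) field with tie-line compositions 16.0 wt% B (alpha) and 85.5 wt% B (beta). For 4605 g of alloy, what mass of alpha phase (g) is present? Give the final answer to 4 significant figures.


f_alpha = (C_beta - C0) / (C_beta - C_alpha)
f_alpha = (85.5 - 24.3) / (85.5 - 16.0) = 0.880576
m_alpha = f_alpha * m_total = 0.880576 * 4605 = 4055 g


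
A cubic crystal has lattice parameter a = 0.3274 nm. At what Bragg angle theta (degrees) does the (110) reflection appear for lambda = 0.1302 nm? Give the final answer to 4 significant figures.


d = a / sqrt(h^2+k^2+l^2)
d = 0.3274 / sqrt(2) = 0.231507 nm
lambda = 2*d*sin(theta)  =>  sin(theta) = lambda / (2*d)
sin(theta) = 0.1302 / (2 * 0.231507) = 0.281201
theta = 16.33 deg


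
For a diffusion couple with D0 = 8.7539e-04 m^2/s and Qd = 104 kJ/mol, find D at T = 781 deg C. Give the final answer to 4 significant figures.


D = D0 * exp(-Qd / (R*T))
T = 1054.15 K
D = 8.7539e-04 * exp(-104e3 / (8.314 * 1054.15))
D = 6.147e-09 m^2/s


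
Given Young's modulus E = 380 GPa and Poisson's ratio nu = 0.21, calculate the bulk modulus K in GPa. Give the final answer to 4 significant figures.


K = E / (3*(1-2*nu))
K = 380 / (3*(1-2*0.21))
K = 218.4 GPa


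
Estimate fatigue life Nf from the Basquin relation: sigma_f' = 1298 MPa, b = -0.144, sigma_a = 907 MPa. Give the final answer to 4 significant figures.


sigma_a = sigma_f' * (2*Nf)^b
2*Nf = (sigma_a / sigma_f')^(1/b)
2*Nf = (907 / 1298)^(1/-0.144)
2*Nf = 12.051
Nf = 6.026 cycles


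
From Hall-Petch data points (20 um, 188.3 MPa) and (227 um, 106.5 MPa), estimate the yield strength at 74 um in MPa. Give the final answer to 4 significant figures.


sigma_y = sigma0 + k / sqrt(d)
1/sqrt(d1) = 1/sqrt(2e-05) = 223.607;  1/sqrt(d2) = 66.3723
k = (sigma1 - sigma2) / (1/sqrt(d1) - 1/sqrt(d2)) = (188.3 - 106.5) / (223.607 - 66.3723) = 0.520242 MPa*m^0.5
sigma0 = sigma1 - k/sqrt(d1) = 188.3 - 0.520242*223.607 = 71.9703 MPa
sigma_y(d3) = 71.9703 + 0.520242 / sqrt(7.4e-05) = 132.4 MPa


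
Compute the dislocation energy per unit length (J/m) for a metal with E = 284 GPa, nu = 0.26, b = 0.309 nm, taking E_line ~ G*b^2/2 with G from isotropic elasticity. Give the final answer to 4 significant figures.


Step 1: G = E / (2*(1+nu))
G = 284 / (2*(1+0.26)) = 112.698 GPa = 1.12698e+11 Pa
Step 2: E_line = G*b^2/2
b = 0.309 nm = 3.09e-10 m
E_line = 0.5 * 1.12698e+11 * (3.09e-10)^2 = 5.38e-09 J/m


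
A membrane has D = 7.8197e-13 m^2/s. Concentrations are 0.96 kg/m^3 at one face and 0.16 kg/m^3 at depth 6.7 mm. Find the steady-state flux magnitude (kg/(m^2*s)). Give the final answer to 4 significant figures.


J = -D * (dC/dx) = D * (C1 - C2) / dx
J = 7.8197e-13 * (0.96 - 0.16) / 6.7e-03
J = 9.337e-11 kg/(m^2*s)


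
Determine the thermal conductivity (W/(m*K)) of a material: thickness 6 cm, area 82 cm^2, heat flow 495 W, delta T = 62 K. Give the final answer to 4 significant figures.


k = Q*L / (A*dT)
L = 0.06 m, A = 8.2e-03 m^2
k = 495 * 0.06 / (8.2e-03 * 62)
k = 58.42 W/(m*K)


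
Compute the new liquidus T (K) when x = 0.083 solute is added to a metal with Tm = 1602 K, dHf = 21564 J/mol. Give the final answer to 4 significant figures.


dT = R*Tm^2*x / dHf
dT = 8.314 * 1602^2 * 0.083 / 21564
dT = 82.1266 K
T_new = 1602 - 82.1266 = 1520 K


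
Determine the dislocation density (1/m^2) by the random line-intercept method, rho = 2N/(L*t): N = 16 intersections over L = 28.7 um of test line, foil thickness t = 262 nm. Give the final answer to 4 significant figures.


rho = 2N / (L * t)
L = 28.7 um = 2.87e-05 m, t = 262 nm = 2.62e-07 m
rho = 2 * 16 / (2.87e-05 * 2.62e-07)
rho = 4.256e+12 1/m^2


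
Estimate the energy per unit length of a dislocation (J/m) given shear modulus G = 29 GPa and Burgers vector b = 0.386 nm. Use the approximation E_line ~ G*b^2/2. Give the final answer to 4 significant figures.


E = G*b^2/2
b = 0.386 nm = 3.86e-10 m
G = 29 GPa = 2.9e+10 Pa
E = 0.5 * 2.9e+10 * (3.86e-10)^2
E = 2.16e-09 J/m


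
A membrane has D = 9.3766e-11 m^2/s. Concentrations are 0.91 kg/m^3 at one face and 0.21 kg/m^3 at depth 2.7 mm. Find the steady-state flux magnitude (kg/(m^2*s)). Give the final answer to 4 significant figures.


J = -D * (dC/dx) = D * (C1 - C2) / dx
J = 9.3766e-11 * (0.91 - 0.21) / 2.7e-03
J = 2.431e-08 kg/(m^2*s)


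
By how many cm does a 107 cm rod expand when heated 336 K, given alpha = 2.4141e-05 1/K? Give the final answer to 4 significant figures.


dL = L0 * alpha * dT
dL = 107 * 2.4141e-05 * 336
dL = 0.8679 cm


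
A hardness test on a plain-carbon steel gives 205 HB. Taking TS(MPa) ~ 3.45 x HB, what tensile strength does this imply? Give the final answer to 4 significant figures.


TS (MPa) = 3.45 * HB
TS = 3.45 * 205
TS = 707.3 MPa


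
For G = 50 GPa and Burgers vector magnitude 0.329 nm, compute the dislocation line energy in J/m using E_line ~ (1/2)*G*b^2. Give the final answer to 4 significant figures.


E = G*b^2/2
b = 0.329 nm = 3.29e-10 m
G = 50 GPa = 5e+10 Pa
E = 0.5 * 5e+10 * (3.29e-10)^2
E = 2.706e-09 J/m


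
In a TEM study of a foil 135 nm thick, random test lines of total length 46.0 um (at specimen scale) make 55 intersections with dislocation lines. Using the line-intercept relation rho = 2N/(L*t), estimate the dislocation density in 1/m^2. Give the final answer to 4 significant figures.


rho = 2N / (L * t)
L = 46.0 um = 4.6e-05 m, t = 135 nm = 1.35e-07 m
rho = 2 * 55 / (4.6e-05 * 1.35e-07)
rho = 1.771e+13 1/m^2


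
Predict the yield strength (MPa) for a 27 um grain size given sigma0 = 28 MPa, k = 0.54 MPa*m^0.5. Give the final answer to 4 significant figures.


sigma_y = sigma0 + k / sqrt(d)
d = 27 um = 2.7e-05 m
sigma_y = 28 + 0.54 / sqrt(2.7e-05)
sigma_y = 131.9 MPa


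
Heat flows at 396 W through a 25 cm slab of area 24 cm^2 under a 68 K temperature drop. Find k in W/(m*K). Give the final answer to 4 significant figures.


k = Q*L / (A*dT)
L = 0.25 m, A = 2.4e-03 m^2
k = 396 * 0.25 / (2.4e-03 * 68)
k = 606.6 W/(m*K)


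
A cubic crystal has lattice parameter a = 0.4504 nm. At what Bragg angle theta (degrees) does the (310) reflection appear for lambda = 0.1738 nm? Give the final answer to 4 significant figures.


d = a / sqrt(h^2+k^2+l^2)
d = 0.4504 / sqrt(10) = 0.142429 nm
lambda = 2*d*sin(theta)  =>  sin(theta) = lambda / (2*d)
sin(theta) = 0.1738 / (2 * 0.142429) = 0.610129
theta = 37.6 deg


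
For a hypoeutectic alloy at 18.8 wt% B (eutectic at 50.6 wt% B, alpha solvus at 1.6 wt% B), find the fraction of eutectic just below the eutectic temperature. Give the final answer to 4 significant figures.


f_primary = (C_e - C0) / (C_e - C_alpha_max)
f_primary = (50.6 - 18.8) / (50.6 - 1.6)
f_primary = 0.64898
f_eutectic = 1 - 0.64898 = 0.351


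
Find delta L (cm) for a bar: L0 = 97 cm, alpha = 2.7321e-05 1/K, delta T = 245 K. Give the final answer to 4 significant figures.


dL = L0 * alpha * dT
dL = 97 * 2.7321e-05 * 245
dL = 0.6493 cm


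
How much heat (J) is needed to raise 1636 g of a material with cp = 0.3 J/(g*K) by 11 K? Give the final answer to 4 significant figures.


Q = m * cp * dT
Q = 1636 * 0.3 * 11
Q = 5399 J


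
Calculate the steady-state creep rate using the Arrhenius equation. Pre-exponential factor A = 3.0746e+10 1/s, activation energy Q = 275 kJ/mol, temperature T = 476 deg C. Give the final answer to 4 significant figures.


rate = A * exp(-Q / (R*T))
T = 476 + 273.15 = 749.15 K
rate = 3.0746e+10 * exp(-275e3 / (8.314 * 749.15))
rate = 2.054e-09 1/s


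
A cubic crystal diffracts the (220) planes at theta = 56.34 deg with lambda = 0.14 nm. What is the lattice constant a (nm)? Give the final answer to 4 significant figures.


d = lambda / (2*sin(theta))
d = 0.14 / (2*sin(56.34 deg))
d = 0.0841001 nm
a = d * sqrt(h^2+k^2+l^2) = 0.0841001 * sqrt(8)
a = 0.2379 nm


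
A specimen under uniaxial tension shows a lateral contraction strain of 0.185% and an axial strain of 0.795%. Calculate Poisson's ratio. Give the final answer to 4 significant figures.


nu = -epsilon_lat / epsilon_axial
Lateral strain is contraction (negative), so using magnitudes:
nu = 0.185 / 0.795
nu = 0.2327


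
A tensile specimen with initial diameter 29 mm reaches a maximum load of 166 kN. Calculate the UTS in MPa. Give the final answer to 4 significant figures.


A0 = pi*(d/2)^2 = pi*(29/2)^2 = 660.52 mm^2
UTS = F_max / A0 = 166*1000 / 660.52
UTS = 251.3 MPa


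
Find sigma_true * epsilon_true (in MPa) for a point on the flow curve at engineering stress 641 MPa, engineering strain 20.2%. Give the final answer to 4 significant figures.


sigma_true = sigma_eng * (1 + epsilon_eng)
sigma_true = 641 * (1 + 0.202) = 770.482 MPa
epsilon_true = ln(1 + epsilon_eng)
epsilon_true = ln(1 + 0.202) = 0.183987
sigma_true * epsilon_true = 770.482 * 0.183987 = 141.8 MPa


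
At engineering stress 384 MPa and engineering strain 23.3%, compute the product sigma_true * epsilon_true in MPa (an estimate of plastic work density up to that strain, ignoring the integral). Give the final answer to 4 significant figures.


sigma_true = sigma_eng * (1 + epsilon_eng)
sigma_true = 384 * (1 + 0.233) = 473.472 MPa
epsilon_true = ln(1 + epsilon_eng)
epsilon_true = ln(1 + 0.233) = 0.20945
sigma_true * epsilon_true = 473.472 * 0.20945 = 99.17 MPa


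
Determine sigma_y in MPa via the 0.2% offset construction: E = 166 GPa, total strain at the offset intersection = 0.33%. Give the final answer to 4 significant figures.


Offset strain = 0.002
Elastic strain at yield = total_strain - offset = 3.3e-03 - 0.002 = 1.3e-03
sigma_y = E * elastic_strain = 166000 * 1.3e-03
sigma_y = 215.8 MPa


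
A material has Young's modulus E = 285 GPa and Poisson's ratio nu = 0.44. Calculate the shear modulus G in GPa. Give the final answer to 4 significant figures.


G = E / (2*(1+nu))
G = 285 / (2*(1+0.44))
G = 98.96 GPa


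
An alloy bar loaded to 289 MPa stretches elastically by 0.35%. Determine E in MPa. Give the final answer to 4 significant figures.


E = sigma / epsilon
epsilon = 0.35% = 3.5e-03
E = 289 / 3.5e-03
E = 82570 MPa


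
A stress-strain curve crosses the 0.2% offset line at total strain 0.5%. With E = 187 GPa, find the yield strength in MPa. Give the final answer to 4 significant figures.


Offset strain = 0.002
Elastic strain at yield = total_strain - offset = 5e-03 - 0.002 = 3e-03
sigma_y = E * elastic_strain = 187000 * 3e-03
sigma_y = 561 MPa


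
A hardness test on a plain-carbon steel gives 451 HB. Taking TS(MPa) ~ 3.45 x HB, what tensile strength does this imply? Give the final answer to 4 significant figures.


TS (MPa) = 3.45 * HB
TS = 3.45 * 451
TS = 1556 MPa


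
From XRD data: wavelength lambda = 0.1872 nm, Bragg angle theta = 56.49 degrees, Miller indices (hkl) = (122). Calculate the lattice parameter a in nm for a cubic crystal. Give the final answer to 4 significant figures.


d = lambda / (2*sin(theta))
d = 0.1872 / (2*sin(56.49 deg))
d = 0.112259 nm
a = d * sqrt(h^2+k^2+l^2) = 0.112259 * sqrt(9)
a = 0.3368 nm


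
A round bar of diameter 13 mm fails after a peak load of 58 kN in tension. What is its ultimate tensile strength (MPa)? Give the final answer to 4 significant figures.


A0 = pi*(d/2)^2 = pi*(13/2)^2 = 132.732 mm^2
UTS = F_max / A0 = 58*1000 / 132.732
UTS = 437 MPa


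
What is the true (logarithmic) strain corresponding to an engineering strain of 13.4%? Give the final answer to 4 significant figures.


epsilon_true = ln(1 + epsilon_eng)
epsilon_true = ln(1 + 0.134)
epsilon_true = 0.1258


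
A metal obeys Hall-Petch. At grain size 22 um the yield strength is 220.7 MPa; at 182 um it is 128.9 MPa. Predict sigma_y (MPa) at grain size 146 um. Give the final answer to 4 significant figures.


sigma_y = sigma0 + k / sqrt(d)
1/sqrt(d1) = 1/sqrt(2.2e-05) = 213.201;  1/sqrt(d2) = 74.1249
k = (sigma1 - sigma2) / (1/sqrt(d1) - 1/sqrt(d2)) = (220.7 - 128.9) / (213.201 - 74.1249) = 0.660072 MPa*m^0.5
sigma0 = sigma1 - k/sqrt(d1) = 220.7 - 0.660072*213.201 = 79.9722 MPa
sigma_y(d3) = 79.9722 + 0.660072 / sqrt(1.46e-04) = 134.6 MPa


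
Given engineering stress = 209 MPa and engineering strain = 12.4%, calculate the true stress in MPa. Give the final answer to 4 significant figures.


sigma_true = sigma_eng * (1 + epsilon_eng)
sigma_true = 209 * (1 + 0.124)
sigma_true = 234.9 MPa


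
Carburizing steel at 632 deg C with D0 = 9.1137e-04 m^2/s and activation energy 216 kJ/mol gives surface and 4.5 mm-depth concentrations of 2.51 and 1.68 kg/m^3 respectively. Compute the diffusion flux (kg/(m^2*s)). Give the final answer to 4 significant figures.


Step 1: D = D0 * exp(-Qd/(R*T))
T = 632 + 273.15 = 905.15 K
D = 9.1137e-04 * exp(-216e3 / (8.314 * 905.15)) = 3.12075e-16 m^2/s
Step 2: J = D * (C1 - C2) / dx
J = 3.12075e-16 * (2.51 - 1.68) / 4.5e-03
J = 5.756e-14 kg/(m^2*s)


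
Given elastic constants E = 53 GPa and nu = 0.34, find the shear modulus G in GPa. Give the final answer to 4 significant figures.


G = E / (2*(1+nu))
G = 53 / (2*(1+0.34))
G = 19.78 GPa


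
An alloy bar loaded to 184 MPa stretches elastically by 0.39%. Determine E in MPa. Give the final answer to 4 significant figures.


E = sigma / epsilon
epsilon = 0.39% = 3.9e-03
E = 184 / 3.9e-03
E = 47180 MPa


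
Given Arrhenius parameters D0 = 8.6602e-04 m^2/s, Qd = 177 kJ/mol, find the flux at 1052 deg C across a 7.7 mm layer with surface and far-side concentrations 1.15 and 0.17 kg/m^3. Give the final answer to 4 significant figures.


Step 1: D = D0 * exp(-Qd/(R*T))
T = 1052 + 273.15 = 1325.15 K
D = 8.6602e-04 * exp(-177e3 / (8.314 * 1325.15)) = 9.12654e-11 m^2/s
Step 2: J = D * (C1 - C2) / dx
J = 9.12654e-11 * (1.15 - 0.17) / 7.7e-03
J = 1.162e-08 kg/(m^2*s)


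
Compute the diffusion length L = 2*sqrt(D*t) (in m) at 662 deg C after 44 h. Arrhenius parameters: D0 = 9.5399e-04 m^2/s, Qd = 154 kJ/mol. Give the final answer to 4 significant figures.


Step 1: D = D0 * exp(-Qd/(R*T))
T = 935.15 K
D = 9.5399e-04 * exp(-154e3 / (8.314 * 935.15)) = 2.38375e-12 m^2/s
Step 2: L = 2*sqrt(D*t)
t = 44 h = 158400 s
L = 2*sqrt(2.38375e-12 * 158400) = 1.229e-03 m


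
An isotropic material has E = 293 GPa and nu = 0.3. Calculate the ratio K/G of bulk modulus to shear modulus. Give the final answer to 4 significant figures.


G = E / (2*(1+nu))
G = 293 / (2*(1+0.3)) = 112.692 GPa
K = E / (3*(1-2*nu))
K = 293 / (3*(1-2*0.3)) = 244.167 GPa
K/G = 244.167 / 112.692 = 2.167


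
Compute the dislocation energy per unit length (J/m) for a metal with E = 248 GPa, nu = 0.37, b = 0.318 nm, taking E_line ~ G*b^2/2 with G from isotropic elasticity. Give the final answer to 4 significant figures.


Step 1: G = E / (2*(1+nu))
G = 248 / (2*(1+0.37)) = 90.5109 GPa = 9.05109e+10 Pa
Step 2: E_line = G*b^2/2
b = 0.318 nm = 3.18e-10 m
E_line = 0.5 * 9.05109e+10 * (3.18e-10)^2 = 4.576e-09 J/m


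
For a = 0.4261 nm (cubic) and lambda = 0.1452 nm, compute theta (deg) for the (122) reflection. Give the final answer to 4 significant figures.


d = a / sqrt(h^2+k^2+l^2)
d = 0.4261 / sqrt(9) = 0.142033 nm
lambda = 2*d*sin(theta)  =>  sin(theta) = lambda / (2*d)
sin(theta) = 0.1452 / (2 * 0.142033) = 0.511148
theta = 30.74 deg


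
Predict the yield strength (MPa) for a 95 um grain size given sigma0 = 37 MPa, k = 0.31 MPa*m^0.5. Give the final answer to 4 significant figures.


sigma_y = sigma0 + k / sqrt(d)
d = 95 um = 9.5e-05 m
sigma_y = 37 + 0.31 / sqrt(9.5e-05)
sigma_y = 68.81 MPa


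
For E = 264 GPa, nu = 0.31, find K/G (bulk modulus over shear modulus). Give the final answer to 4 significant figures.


G = E / (2*(1+nu))
G = 264 / (2*(1+0.31)) = 100.763 GPa
K = E / (3*(1-2*nu))
K = 264 / (3*(1-2*0.31)) = 231.579 GPa
K/G = 231.579 / 100.763 = 2.298


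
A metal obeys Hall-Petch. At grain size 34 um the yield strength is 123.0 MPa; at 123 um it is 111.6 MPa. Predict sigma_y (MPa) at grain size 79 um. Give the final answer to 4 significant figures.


sigma_y = sigma0 + k / sqrt(d)
1/sqrt(d1) = 1/sqrt(3.4e-05) = 171.499;  1/sqrt(d2) = 90.167
k = (sigma1 - sigma2) / (1/sqrt(d1) - 1/sqrt(d2)) = (123.0 - 111.6) / (171.499 - 90.167) = 0.140167 MPa*m^0.5
sigma0 = sigma1 - k/sqrt(d1) = 123.0 - 0.140167*171.499 = 98.9616 MPa
sigma_y(d3) = 98.9616 + 0.140167 / sqrt(7.9e-05) = 114.7 MPa


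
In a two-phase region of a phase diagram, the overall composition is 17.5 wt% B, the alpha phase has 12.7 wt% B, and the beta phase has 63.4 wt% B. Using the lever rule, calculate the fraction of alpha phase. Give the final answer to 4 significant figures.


f_alpha = (C_beta - C0) / (C_beta - C_alpha)
f_alpha = (63.4 - 17.5) / (63.4 - 12.7)
f_alpha = 0.9053


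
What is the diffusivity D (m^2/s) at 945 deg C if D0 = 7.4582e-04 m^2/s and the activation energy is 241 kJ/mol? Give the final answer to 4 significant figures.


D = D0 * exp(-Qd / (R*T))
T = 1218.15 K
D = 7.4582e-04 * exp(-241e3 / (8.314 * 1218.15))
D = 3.452e-14 m^2/s


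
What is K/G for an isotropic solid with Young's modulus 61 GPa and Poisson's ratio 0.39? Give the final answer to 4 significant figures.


G = E / (2*(1+nu))
G = 61 / (2*(1+0.39)) = 21.9424 GPa
K = E / (3*(1-2*nu))
K = 61 / (3*(1-2*0.39)) = 92.4242 GPa
K/G = 92.4242 / 21.9424 = 4.212


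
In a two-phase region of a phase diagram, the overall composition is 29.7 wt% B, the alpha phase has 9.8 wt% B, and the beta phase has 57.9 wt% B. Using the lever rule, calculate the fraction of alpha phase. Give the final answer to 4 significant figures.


f_alpha = (C_beta - C0) / (C_beta - C_alpha)
f_alpha = (57.9 - 29.7) / (57.9 - 9.8)
f_alpha = 0.5863


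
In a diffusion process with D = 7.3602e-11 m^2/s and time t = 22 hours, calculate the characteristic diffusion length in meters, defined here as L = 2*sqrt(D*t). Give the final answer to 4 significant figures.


t = 22 hr = 79200 s
Diffusion length = 2*sqrt(D*t)
= 2*sqrt(7.3602e-11 * 79200)
= 4.829e-03 m


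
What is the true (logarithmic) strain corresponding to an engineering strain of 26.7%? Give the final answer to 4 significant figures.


epsilon_true = ln(1 + epsilon_eng)
epsilon_true = ln(1 + 0.267)
epsilon_true = 0.2367


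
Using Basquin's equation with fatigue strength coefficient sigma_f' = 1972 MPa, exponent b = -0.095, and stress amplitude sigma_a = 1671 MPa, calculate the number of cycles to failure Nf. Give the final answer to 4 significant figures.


sigma_a = sigma_f' * (2*Nf)^b
2*Nf = (sigma_a / sigma_f')^(1/b)
2*Nf = (1671 / 1972)^(1/-0.095)
2*Nf = 5.71693
Nf = 2.858 cycles


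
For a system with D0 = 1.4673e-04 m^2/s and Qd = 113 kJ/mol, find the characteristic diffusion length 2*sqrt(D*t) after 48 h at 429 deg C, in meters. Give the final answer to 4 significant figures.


Step 1: D = D0 * exp(-Qd/(R*T))
T = 702.15 K
D = 1.4673e-04 * exp(-113e3 / (8.314 * 702.15)) = 5.7527e-13 m^2/s
Step 2: L = 2*sqrt(D*t)
t = 48 h = 172800 s
L = 2*sqrt(5.7527e-13 * 172800) = 6.306e-04 m


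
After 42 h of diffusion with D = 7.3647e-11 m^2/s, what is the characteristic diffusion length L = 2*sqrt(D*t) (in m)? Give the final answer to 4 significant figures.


t = 42 hr = 151200 s
Diffusion length = 2*sqrt(D*t)
= 2*sqrt(7.3647e-11 * 151200)
= 6.674e-03 m


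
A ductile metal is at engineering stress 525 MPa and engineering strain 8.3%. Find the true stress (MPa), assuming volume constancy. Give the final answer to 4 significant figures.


sigma_true = sigma_eng * (1 + epsilon_eng)
sigma_true = 525 * (1 + 0.083)
sigma_true = 568.6 MPa


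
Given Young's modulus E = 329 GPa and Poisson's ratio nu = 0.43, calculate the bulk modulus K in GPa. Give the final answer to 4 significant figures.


K = E / (3*(1-2*nu))
K = 329 / (3*(1-2*0.43))
K = 783.3 GPa


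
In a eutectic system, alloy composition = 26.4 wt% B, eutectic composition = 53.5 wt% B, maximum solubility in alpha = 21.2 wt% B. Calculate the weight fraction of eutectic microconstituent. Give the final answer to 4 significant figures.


f_primary = (C_e - C0) / (C_e - C_alpha_max)
f_primary = (53.5 - 26.4) / (53.5 - 21.2)
f_primary = 0.839009
f_eutectic = 1 - 0.839009 = 0.161


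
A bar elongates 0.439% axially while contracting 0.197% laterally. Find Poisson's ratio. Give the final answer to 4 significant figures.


nu = -epsilon_lat / epsilon_axial
Lateral strain is contraction (negative), so using magnitudes:
nu = 0.197 / 0.439
nu = 0.4487


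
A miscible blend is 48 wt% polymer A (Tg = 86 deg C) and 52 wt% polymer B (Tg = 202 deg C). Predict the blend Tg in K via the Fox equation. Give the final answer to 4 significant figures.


1/Tg = w1/Tg1 + w2/Tg2 (in Kelvin)
Tg1 = 359.15 K, Tg2 = 475.15 K
1/Tg = 0.48/359.15 + 0.52/475.15
Tg = 411.4 K


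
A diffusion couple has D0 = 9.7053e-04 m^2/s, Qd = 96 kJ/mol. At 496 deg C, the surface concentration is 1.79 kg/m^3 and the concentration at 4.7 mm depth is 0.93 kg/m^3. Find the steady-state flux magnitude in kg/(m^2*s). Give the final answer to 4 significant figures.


Step 1: D = D0 * exp(-Qd/(R*T))
T = 496 + 273.15 = 769.15 K
D = 9.7053e-04 * exp(-96e3 / (8.314 * 769.15)) = 2.93228e-10 m^2/s
Step 2: J = D * (C1 - C2) / dx
J = 2.93228e-10 * (1.79 - 0.93) / 4.7e-03
J = 5.365e-08 kg/(m^2*s)


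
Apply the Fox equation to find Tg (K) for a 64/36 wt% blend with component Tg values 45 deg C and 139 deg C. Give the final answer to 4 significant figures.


1/Tg = w1/Tg1 + w2/Tg2 (in Kelvin)
Tg1 = 318.15 K, Tg2 = 412.15 K
1/Tg = 0.64/318.15 + 0.36/412.15
Tg = 346.6 K


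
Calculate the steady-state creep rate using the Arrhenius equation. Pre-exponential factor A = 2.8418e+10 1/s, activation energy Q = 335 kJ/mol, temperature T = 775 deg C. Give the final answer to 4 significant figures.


rate = A * exp(-Q / (R*T))
T = 775 + 273.15 = 1048.15 K
rate = 2.8418e+10 * exp(-335e3 / (8.314 * 1048.15))
rate = 5.731e-07 1/s


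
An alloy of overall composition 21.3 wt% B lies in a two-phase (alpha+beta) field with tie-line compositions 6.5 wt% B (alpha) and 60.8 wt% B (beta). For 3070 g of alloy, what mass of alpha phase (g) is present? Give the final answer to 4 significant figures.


f_alpha = (C_beta - C0) / (C_beta - C_alpha)
f_alpha = (60.8 - 21.3) / (60.8 - 6.5) = 0.72744
m_alpha = f_alpha * m_total = 0.72744 * 3070 = 2233 g


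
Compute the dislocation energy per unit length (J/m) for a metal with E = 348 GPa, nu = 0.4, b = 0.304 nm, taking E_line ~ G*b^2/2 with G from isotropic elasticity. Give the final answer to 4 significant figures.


Step 1: G = E / (2*(1+nu))
G = 348 / (2*(1+0.4)) = 124.286 GPa = 1.24286e+11 Pa
Step 2: E_line = G*b^2/2
b = 0.304 nm = 3.04e-10 m
E_line = 0.5 * 1.24286e+11 * (3.04e-10)^2 = 5.743e-09 J/m


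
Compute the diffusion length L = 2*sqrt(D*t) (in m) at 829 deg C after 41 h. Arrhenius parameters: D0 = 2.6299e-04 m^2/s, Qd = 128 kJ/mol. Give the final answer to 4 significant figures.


Step 1: D = D0 * exp(-Qd/(R*T))
T = 1102.15 K
D = 2.6299e-04 * exp(-128e3 / (8.314 * 1102.15)) = 2.25613e-10 m^2/s
Step 2: L = 2*sqrt(D*t)
t = 41 h = 147600 s
L = 2*sqrt(2.25613e-10 * 147600) = 0.01154 m


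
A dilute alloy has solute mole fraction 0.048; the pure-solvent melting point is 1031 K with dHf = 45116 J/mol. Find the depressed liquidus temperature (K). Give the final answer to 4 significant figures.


dT = R*Tm^2*x / dHf
dT = 8.314 * 1031^2 * 0.048 / 45116
dT = 9.40238 K
T_new = 1031 - 9.40238 = 1022 K


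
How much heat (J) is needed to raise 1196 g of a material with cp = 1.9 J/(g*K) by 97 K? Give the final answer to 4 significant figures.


Q = m * cp * dT
Q = 1196 * 1.9 * 97
Q = 220400 J


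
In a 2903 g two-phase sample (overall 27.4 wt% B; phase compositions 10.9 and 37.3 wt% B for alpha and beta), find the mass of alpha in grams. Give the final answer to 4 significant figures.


f_alpha = (C_beta - C0) / (C_beta - C_alpha)
f_alpha = (37.3 - 27.4) / (37.3 - 10.9) = 0.375
m_alpha = f_alpha * m_total = 0.375 * 2903 = 1089 g


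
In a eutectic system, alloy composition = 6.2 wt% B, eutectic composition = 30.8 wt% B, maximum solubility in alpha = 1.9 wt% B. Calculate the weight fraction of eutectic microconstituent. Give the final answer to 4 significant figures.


f_primary = (C_e - C0) / (C_e - C_alpha_max)
f_primary = (30.8 - 6.2) / (30.8 - 1.9)
f_primary = 0.851211
f_eutectic = 1 - 0.851211 = 0.1488


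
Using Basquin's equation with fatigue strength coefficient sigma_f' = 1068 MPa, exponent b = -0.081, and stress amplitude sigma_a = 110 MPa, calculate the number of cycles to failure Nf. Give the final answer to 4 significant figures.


sigma_a = sigma_f' * (2*Nf)^b
2*Nf = (sigma_a / sigma_f')^(1/b)
2*Nf = (110 / 1068)^(1/-0.081)
2*Nf = 1.53954e+12
Nf = 7.698e+11 cycles


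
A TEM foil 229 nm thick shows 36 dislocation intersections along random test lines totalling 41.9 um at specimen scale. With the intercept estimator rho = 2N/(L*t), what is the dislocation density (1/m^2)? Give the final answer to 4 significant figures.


rho = 2N / (L * t)
L = 41.9 um = 4.19e-05 m, t = 229 nm = 2.29e-07 m
rho = 2 * 36 / (4.19e-05 * 2.29e-07)
rho = 7.504e+12 1/m^2


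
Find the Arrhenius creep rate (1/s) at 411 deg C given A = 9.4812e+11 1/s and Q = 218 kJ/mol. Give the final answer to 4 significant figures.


rate = A * exp(-Q / (R*T))
T = 411 + 273.15 = 684.15 K
rate = 9.4812e+11 * exp(-218e3 / (8.314 * 684.15))
rate = 2.148e-05 1/s


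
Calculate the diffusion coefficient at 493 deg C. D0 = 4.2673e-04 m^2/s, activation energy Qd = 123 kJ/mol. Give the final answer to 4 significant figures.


D = D0 * exp(-Qd / (R*T))
T = 766.15 K
D = 4.2673e-04 * exp(-123e3 / (8.314 * 766.15))
D = 1.754e-12 m^2/s


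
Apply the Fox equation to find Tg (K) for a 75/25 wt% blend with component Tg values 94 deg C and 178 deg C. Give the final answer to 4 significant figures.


1/Tg = w1/Tg1 + w2/Tg2 (in Kelvin)
Tg1 = 367.15 K, Tg2 = 451.15 K
1/Tg = 0.75/367.15 + 0.25/451.15
Tg = 385.1 K


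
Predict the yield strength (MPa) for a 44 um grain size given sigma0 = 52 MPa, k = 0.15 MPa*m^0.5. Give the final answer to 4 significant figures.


sigma_y = sigma0 + k / sqrt(d)
d = 44 um = 4.4e-05 m
sigma_y = 52 + 0.15 / sqrt(4.4e-05)
sigma_y = 74.61 MPa


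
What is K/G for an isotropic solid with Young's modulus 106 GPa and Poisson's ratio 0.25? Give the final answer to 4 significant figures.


G = E / (2*(1+nu))
G = 106 / (2*(1+0.25)) = 42.4 GPa
K = E / (3*(1-2*nu))
K = 106 / (3*(1-2*0.25)) = 70.6667 GPa
K/G = 70.6667 / 42.4 = 1.667


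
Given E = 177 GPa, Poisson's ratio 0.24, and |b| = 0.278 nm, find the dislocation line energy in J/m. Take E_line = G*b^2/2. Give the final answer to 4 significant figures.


Step 1: G = E / (2*(1+nu))
G = 177 / (2*(1+0.24)) = 71.371 GPa = 7.1371e+10 Pa
Step 2: E_line = G*b^2/2
b = 0.278 nm = 2.78e-10 m
E_line = 0.5 * 7.1371e+10 * (2.78e-10)^2 = 2.758e-09 J/m


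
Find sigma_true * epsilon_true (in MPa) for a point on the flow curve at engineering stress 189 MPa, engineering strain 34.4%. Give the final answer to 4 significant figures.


sigma_true = sigma_eng * (1 + epsilon_eng)
sigma_true = 189 * (1 + 0.344) = 254.016 MPa
epsilon_true = ln(1 + epsilon_eng)
epsilon_true = ln(1 + 0.344) = 0.29565
sigma_true * epsilon_true = 254.016 * 0.29565 = 75.1 MPa


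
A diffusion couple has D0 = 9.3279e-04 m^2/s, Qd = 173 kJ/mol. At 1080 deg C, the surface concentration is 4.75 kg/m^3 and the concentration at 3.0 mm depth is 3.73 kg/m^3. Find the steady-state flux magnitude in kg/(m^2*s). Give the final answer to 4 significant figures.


Step 1: D = D0 * exp(-Qd/(R*T))
T = 1080 + 273.15 = 1353.15 K
D = 9.3279e-04 * exp(-173e3 / (8.314 * 1353.15)) = 1.95593e-10 m^2/s
Step 2: J = D * (C1 - C2) / dx
J = 1.95593e-10 * (4.75 - 3.73) / 3e-03
J = 6.65e-08 kg/(m^2*s)


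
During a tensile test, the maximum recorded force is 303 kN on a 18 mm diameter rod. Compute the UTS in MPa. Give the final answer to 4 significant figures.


A0 = pi*(d/2)^2 = pi*(18/2)^2 = 254.469 mm^2
UTS = F_max / A0 = 303*1000 / 254.469
UTS = 1191 MPa


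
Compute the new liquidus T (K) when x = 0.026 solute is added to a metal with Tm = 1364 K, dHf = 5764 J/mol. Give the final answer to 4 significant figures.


dT = R*Tm^2*x / dHf
dT = 8.314 * 1364^2 * 0.026 / 5764
dT = 69.7731 K
T_new = 1364 - 69.7731 = 1294 K


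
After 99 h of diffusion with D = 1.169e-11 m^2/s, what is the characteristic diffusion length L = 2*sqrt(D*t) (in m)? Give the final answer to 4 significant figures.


t = 99 hr = 356400 s
Diffusion length = 2*sqrt(D*t)
= 2*sqrt(1.169e-11 * 356400)
= 4.082e-03 m


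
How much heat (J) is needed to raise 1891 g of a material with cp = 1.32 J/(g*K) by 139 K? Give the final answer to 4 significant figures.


Q = m * cp * dT
Q = 1891 * 1.32 * 139
Q = 347000 J


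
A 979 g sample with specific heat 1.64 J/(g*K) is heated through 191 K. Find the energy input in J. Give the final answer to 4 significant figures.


Q = m * cp * dT
Q = 979 * 1.64 * 191
Q = 306700 J


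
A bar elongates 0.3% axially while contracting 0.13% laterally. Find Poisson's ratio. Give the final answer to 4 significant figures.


nu = -epsilon_lat / epsilon_axial
Lateral strain is contraction (negative), so using magnitudes:
nu = 0.13 / 0.3
nu = 0.4333


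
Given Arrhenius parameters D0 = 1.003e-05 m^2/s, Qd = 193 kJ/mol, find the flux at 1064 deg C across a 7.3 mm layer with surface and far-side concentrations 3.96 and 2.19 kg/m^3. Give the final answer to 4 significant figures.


Step 1: D = D0 * exp(-Qd/(R*T))
T = 1064 + 273.15 = 1337.15 K
D = 1.003e-05 * exp(-193e3 / (8.314 * 1337.15)) = 2.89498e-13 m^2/s
Step 2: J = D * (C1 - C2) / dx
J = 2.89498e-13 * (3.96 - 2.19) / 7.3e-03
J = 7.019e-11 kg/(m^2*s)


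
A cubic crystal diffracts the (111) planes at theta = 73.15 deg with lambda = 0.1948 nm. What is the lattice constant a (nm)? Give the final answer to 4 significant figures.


d = lambda / (2*sin(theta))
d = 0.1948 / (2*sin(73.15 deg))
d = 0.101769 nm
a = d * sqrt(h^2+k^2+l^2) = 0.101769 * sqrt(3)
a = 0.1763 nm


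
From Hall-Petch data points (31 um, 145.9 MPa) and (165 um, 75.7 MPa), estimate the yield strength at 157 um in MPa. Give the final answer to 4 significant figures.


sigma_y = sigma0 + k / sqrt(d)
1/sqrt(d1) = 1/sqrt(3.1e-05) = 179.605;  1/sqrt(d2) = 77.8499
k = (sigma1 - sigma2) / (1/sqrt(d1) - 1/sqrt(d2)) = (145.9 - 75.7) / (179.605 - 77.8499) = 0.68989 MPa*m^0.5
sigma0 = sigma1 - k/sqrt(d1) = 145.9 - 0.68989*179.605 = 21.9922 MPa
sigma_y(d3) = 21.9922 + 0.68989 / sqrt(1.57e-04) = 77.05 MPa


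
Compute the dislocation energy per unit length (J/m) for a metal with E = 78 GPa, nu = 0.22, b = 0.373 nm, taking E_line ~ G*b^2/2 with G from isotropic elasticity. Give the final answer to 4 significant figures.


Step 1: G = E / (2*(1+nu))
G = 78 / (2*(1+0.22)) = 31.9672 GPa = 3.19672e+10 Pa
Step 2: E_line = G*b^2/2
b = 0.373 nm = 3.73e-10 m
E_line = 0.5 * 3.19672e+10 * (3.73e-10)^2 = 2.224e-09 J/m


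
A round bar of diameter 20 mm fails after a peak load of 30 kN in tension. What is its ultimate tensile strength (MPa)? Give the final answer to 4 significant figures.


A0 = pi*(d/2)^2 = pi*(20/2)^2 = 314.159 mm^2
UTS = F_max / A0 = 30*1000 / 314.159
UTS = 95.49 MPa


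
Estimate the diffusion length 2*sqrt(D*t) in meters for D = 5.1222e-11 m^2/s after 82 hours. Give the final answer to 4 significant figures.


t = 82 hr = 295200 s
Diffusion length = 2*sqrt(D*t)
= 2*sqrt(5.1222e-11 * 295200)
= 7.777e-03 m


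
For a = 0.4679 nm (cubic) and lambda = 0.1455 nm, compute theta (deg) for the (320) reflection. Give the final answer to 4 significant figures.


d = a / sqrt(h^2+k^2+l^2)
d = 0.4679 / sqrt(13) = 0.129772 nm
lambda = 2*d*sin(theta)  =>  sin(theta) = lambda / (2*d)
sin(theta) = 0.1455 / (2 * 0.129772) = 0.560598
theta = 34.1 deg


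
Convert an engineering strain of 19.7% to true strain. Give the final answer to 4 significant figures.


epsilon_true = ln(1 + epsilon_eng)
epsilon_true = ln(1 + 0.197)
epsilon_true = 0.1798


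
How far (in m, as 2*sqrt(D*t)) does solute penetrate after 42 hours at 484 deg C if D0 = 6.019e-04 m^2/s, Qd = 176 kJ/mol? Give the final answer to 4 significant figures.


Step 1: D = D0 * exp(-Qd/(R*T))
T = 757.15 K
D = 6.019e-04 * exp(-176e3 / (8.314 * 757.15)) = 4.33621e-16 m^2/s
Step 2: L = 2*sqrt(D*t)
t = 42 h = 151200 s
L = 2*sqrt(4.33621e-16 * 151200) = 1.619e-05 m


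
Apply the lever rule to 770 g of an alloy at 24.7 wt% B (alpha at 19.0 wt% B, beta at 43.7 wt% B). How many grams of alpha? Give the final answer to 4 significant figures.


f_alpha = (C_beta - C0) / (C_beta - C_alpha)
f_alpha = (43.7 - 24.7) / (43.7 - 19.0) = 0.769231
m_alpha = f_alpha * m_total = 0.769231 * 770 = 592.3 g


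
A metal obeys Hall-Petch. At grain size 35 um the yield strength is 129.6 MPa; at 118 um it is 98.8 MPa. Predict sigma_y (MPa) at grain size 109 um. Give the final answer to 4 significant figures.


sigma_y = sigma0 + k / sqrt(d)
1/sqrt(d1) = 1/sqrt(3.5e-05) = 169.031;  1/sqrt(d2) = 92.0575
k = (sigma1 - sigma2) / (1/sqrt(d1) - 1/sqrt(d2)) = (129.6 - 98.8) / (169.031 - 92.0575) = 0.400138 MPa*m^0.5
sigma0 = sigma1 - k/sqrt(d1) = 129.6 - 0.400138*169.031 = 61.9643 MPa
sigma_y(d3) = 61.9643 + 0.400138 / sqrt(1.09e-04) = 100.3 MPa


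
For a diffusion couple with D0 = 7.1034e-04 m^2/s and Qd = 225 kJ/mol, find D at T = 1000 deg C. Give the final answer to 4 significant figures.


D = D0 * exp(-Qd / (R*T))
T = 1273.15 K
D = 7.1034e-04 * exp(-225e3 / (8.314 * 1273.15))
D = 4.167e-13 m^2/s


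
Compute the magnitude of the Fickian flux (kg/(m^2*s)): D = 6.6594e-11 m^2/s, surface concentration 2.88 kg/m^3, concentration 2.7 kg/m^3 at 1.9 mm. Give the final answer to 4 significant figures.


J = -D * (dC/dx) = D * (C1 - C2) / dx
J = 6.6594e-11 * (2.88 - 2.7) / 1.9e-03
J = 6.309e-09 kg/(m^2*s)


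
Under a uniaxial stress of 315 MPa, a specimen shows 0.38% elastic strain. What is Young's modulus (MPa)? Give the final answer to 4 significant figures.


E = sigma / epsilon
epsilon = 0.38% = 3.8e-03
E = 315 / 3.8e-03
E = 82890 MPa


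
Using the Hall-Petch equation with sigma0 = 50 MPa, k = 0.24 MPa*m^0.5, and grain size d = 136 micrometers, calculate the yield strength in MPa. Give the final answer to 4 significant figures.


sigma_y = sigma0 + k / sqrt(d)
d = 136 um = 1.36e-04 m
sigma_y = 50 + 0.24 / sqrt(1.36e-04)
sigma_y = 70.58 MPa


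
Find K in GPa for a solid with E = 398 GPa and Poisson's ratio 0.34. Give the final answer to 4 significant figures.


K = E / (3*(1-2*nu))
K = 398 / (3*(1-2*0.34))
K = 414.6 GPa


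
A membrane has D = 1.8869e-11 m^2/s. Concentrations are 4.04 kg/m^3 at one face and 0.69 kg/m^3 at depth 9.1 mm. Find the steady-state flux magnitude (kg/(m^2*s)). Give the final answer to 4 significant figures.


J = -D * (dC/dx) = D * (C1 - C2) / dx
J = 1.8869e-11 * (4.04 - 0.69) / 9.1e-03
J = 6.946e-09 kg/(m^2*s)
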